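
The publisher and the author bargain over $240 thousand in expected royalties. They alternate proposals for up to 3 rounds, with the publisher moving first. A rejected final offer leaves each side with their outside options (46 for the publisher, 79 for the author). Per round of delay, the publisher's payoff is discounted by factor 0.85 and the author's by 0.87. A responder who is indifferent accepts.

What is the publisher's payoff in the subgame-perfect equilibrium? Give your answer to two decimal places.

By backward induction:
Round 3 (the publisher proposes): the author gets 79 if talks fail, so the publisher offers 79 and keeps 161.
Round 2 (the author proposes): the publisher can get 161 next round, worth 0.85 × 161 = 136.85 now; the author offers that and keeps 103.15.
Round 1 (the publisher proposes): the author can get 103.15 next round, worth 0.87 × 103.15 = 89.7405 now; the publisher offers that and keeps 150.2595.

150.26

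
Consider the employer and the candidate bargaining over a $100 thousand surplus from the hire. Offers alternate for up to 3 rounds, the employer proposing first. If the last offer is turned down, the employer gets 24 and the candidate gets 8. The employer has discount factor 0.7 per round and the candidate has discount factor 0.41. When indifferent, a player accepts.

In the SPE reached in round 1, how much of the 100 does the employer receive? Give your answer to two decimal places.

85.40

Round 3 (the employer proposes): the candidate gets 8 if talks fail, so the employer offers 8 and keeps 92.
Round 2 (the candidate proposes): the employer can get 92 next round, worth 0.7 × 92 = 64.4 now, so the candidate offers 64.4, keeping 35.6.
Round 1 (the employer proposes): the candidate can get 35.6 next round, worth 0.41 × 35.6 = 14.596 now, so the employer offers 14.596, keeping 85.404.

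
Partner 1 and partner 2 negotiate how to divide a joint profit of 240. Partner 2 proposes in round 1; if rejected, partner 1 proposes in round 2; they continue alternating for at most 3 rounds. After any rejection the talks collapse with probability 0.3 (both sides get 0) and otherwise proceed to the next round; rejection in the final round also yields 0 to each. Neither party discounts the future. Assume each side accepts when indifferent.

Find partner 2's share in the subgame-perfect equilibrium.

By backward induction:
Round 3 (partner 2 proposes): partner 1 will accept anything ≥ 0, so partner 2 offers 0 and keeps 240.
Round 2 (partner 1 proposes): rejecting gives partner 2 an expected 0.7 × 240 = 168; partner 1 offers that and keeps 72.
Round 1 (partner 2 proposes): rejecting gives partner 1 an expected 0.7 × 72 = 50.4. Partner 2 offers 50.4 and keeps 240 − 50.4 = 189.6.

189.6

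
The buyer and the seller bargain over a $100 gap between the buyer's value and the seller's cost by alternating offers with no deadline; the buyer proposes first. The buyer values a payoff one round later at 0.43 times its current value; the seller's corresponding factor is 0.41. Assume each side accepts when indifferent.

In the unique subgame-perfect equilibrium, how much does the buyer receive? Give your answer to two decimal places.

In a stationary SPE each proposer offers the other exactly their discounted continuation value.
If the buyer keeps x when proposing and the seller keeps y when proposing, then x = 100 − 0.41y and y = 100 − 0.43x.
Solving: x = 100(1 − 0.41) / (1 − 0.43·0.41) = 59 / 0.8237 ≈ 71.6280.
The seller gets 100 − 71.6280 ≈ 28.3720.

71.63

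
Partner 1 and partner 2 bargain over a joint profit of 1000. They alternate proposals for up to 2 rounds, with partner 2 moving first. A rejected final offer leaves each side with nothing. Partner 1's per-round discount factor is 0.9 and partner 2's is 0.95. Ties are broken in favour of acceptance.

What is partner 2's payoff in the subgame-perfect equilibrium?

Work backward from the last round.
Round 2 (partner 1 proposes): partner 2 will accept anything ≥ 0, so partner 1 offers 0 and keeps 1000.
Round 1 (partner 2 proposes): partner 1 can get 1000 next round, worth 0.9 × 1000 = 900 now. Partner 2 offers 900 and keeps 1000 − 900 = 100.

100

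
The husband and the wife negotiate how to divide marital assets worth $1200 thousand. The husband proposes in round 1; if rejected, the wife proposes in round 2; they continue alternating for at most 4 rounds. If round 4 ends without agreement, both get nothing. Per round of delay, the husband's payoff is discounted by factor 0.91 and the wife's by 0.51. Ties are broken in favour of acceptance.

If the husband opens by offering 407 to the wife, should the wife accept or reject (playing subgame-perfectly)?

Round 4 (the wife proposes): the husband will accept anything ≥ 0, so the wife offers 0 and keeps 1200.
Round 3 (the husband proposes): the wife can get 1200 next round, worth 0.51 × 1200 = 612 now. The husband offers 612 and keeps 1200 − 612 = 588.
Round 2 (the wife proposes): the husband can get 588 next round, worth 0.91 × 588 = 535.08 now. The wife offers 535.08 and keeps 1200 − 535.08 = 664.92.
So by rejecting in round 1, the wife gets 664.92 next round, worth 0.51 × 664.92 = 339.1092 now.
Offer 407 ≥ 339.1092, so the wife accepts.

Accept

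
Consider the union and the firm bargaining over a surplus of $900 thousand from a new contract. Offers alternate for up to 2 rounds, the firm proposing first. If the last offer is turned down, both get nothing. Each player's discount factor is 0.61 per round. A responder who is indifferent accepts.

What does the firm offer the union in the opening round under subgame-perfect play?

549

Round 2 (the union proposes): the firm will accept anything ≥ 0, so the union offers 0 and keeps 900.
Round 1 (the firm proposes): the union can get 900 next round, worth 0.61 × 900 = 549 now. The firm offers 549 and keeps 900 − 549 = 351.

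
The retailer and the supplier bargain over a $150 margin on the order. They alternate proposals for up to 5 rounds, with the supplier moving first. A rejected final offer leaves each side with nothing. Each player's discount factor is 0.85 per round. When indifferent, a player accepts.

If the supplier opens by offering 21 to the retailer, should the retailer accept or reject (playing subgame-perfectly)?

Reject

Work out the retailer's continuation value if the offer is rejected.
Round 5 (the supplier proposes): rejection yields 0 for the retailer; the supplier offers 0 and keeps 150.
Round 4 (the retailer proposes): the supplier can get 150 next round, worth 0.85 × 150 = 127.5 now; the retailer offers that and keeps 22.5.
Round 3 (the supplier proposes): the retailer can get 22.5 next round, worth 0.85 × 22.5 = 19.125 now, so the supplier offers 19.125, keeping 130.875.
Round 2 (the retailer proposes): the supplier can get 130.875 next round, worth 0.85 × 130.875 = 111.24375 now, so the retailer offers 111.24375, keeping 38.75625.
So by rejecting in round 1, the retailer gets 38.75625 next round, worth 0.85 × 38.75625 = 32.9428125 now.
Offer 21 < 32.9428125, so the retailer rejects.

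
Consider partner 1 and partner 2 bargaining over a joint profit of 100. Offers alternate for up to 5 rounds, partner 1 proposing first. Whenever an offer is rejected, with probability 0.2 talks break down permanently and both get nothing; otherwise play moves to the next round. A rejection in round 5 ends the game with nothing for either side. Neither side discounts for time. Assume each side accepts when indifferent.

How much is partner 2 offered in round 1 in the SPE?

26.24

Round 5 (partner 1 proposes): rejection yields 0 for partner 2; partner 1 offers 0 and keeps 100.
Round 4 (partner 2 proposes): rejecting gives partner 1 an expected 0.8 × 100 = 80. Partner 2 offers 80 and keeps 100 − 80 = 20.
Round 3 (partner 1 proposes): rejecting gives partner 2 an expected 0.8 × 20 = 16, so partner 1 offers 16, keeping 84.
Round 2 (partner 2 proposes): rejecting gives partner 1 an expected 0.8 × 84 = 67.2; partner 2 offers that and keeps 32.8.
Round 1 (partner 1 proposes): rejecting gives partner 2 an expected 0.8 × 32.8 = 26.24; partner 1 offers that and keeps 73.76.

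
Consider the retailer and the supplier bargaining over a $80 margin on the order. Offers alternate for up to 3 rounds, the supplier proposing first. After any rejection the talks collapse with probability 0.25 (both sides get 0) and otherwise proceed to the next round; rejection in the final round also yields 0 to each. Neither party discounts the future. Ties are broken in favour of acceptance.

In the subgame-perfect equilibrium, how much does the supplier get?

65

By backward induction:
Round 3 (the supplier proposes): rejection yields 0 for the retailer; the supplier offers 0 and keeps 80.
Round 2 (the retailer proposes): rejecting gives the supplier an expected 0.75 × 80 = 60. The retailer offers 60 and keeps 80 − 60 = 20.
Round 1 (the supplier proposes): rejecting gives the retailer an expected 0.75 × 20 = 15. The supplier offers 15 and keeps 80 − 15 = 65.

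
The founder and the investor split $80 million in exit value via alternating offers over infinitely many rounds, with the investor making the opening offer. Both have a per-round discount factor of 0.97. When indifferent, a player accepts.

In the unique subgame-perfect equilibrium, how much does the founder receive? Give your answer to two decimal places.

When the investor proposes, the founder accepts any offer worth at least 0.97 times what the founder would get by proposing next round; and vice versa.
This gives x = 80 − 0.97y and y = 80 − 0.97x, where x and y are each side's share when it proposes.
Hence (1 − 0.97·0.97)x = 80(1 − 0.97), i.e. 0.0591·x = 2.4.
x ≈ 40.6091; the founder's share is 80 − x ≈ 39.3909.

39.39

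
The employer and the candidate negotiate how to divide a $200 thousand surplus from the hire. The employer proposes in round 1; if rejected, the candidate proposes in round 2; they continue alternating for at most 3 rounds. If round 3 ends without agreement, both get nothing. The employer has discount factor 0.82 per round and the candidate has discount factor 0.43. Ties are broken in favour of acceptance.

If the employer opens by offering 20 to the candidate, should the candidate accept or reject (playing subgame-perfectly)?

Work out the candidate's continuation value if the offer is rejected.
Round 3 (the employer proposes): rejection yields 0 for the candidate; the employer offers 0 and keeps 200.
Round 2 (the candidate proposes): the employer can get 200 next round, worth 0.82 × 200 = 164 now. The candidate offers 164 and keeps 200 − 164 = 36.
So by rejecting in round 1, the candidate gets 36 next round, worth 0.43 × 36 = 15.48 now.
Offer 20 ≥ 15.48, so the candidate accepts.

Accept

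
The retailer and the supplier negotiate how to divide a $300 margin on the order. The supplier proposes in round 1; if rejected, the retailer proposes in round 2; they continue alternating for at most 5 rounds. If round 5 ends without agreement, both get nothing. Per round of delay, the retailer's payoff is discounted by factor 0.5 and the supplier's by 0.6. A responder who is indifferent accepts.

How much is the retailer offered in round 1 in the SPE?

78

Solve by backward induction from round 5.
Round 5 (the supplier proposes): the retailer will accept anything ≥ 0, so the supplier offers 0 and keeps 300.
Round 4 (the retailer proposes): the supplier can get 300 next round, worth 0.6 × 300 = 180 now; the retailer offers that and keeps 120.
Round 3 (the supplier proposes): the retailer can get 120 next round, worth 0.5 × 120 = 60 now, so the supplier offers 60, keeping 240.
Round 2 (the retailer proposes): the supplier can get 240 next round, worth 0.6 × 240 = 144 now; the retailer offers that and keeps 156.
Round 1 (the supplier proposes): the retailer can get 156 next round, worth 0.5 × 156 = 78 now; the supplier offers that and keeps 222.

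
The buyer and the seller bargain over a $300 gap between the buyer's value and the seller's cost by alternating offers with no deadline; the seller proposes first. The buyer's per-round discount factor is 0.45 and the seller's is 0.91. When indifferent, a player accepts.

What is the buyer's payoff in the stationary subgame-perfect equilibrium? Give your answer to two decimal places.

20.58

In a stationary SPE each proposer offers the other exactly their discounted continuation value.
If the seller keeps x when proposing and the buyer keeps y when proposing, then x = 300 − 0.45y and y = 300 − 0.91x.
Solving: x = 300(1 − 0.45) / (1 − 0.91·0.45) = 165 / 0.5905 ≈ 279.4242.
The buyer gets 300 − 279.4242 ≈ 20.5758.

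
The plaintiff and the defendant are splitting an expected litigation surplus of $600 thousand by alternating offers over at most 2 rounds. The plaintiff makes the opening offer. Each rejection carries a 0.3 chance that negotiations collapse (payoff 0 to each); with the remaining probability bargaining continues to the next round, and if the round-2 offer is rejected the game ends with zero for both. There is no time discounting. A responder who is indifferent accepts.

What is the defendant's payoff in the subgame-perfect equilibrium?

420

Round 2 (the defendant proposes): rejection yields 0 for the plaintiff; the defendant offers 0 and keeps 600.
Round 1 (the plaintiff proposes): rejecting gives the defendant an expected 0.7 × 600 = 420, so the plaintiff offers 420, keeping 180.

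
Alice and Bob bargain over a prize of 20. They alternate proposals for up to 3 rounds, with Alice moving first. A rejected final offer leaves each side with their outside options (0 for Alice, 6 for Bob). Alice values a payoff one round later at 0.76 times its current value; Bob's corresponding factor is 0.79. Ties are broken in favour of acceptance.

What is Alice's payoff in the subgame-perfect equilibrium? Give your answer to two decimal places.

By backward induction:
Round 3 (Alice proposes): Bob gets 6 if talks fail, so Alice offers 6 and keeps 14.
Round 2 (Bob proposes): Alice can get 14 next round, worth 0.76 × 14 = 10.64 now. Bob offers 10.64 and keeps 20 − 10.64 = 9.36.
Round 1 (Alice proposes): Bob can get 9.36 next round, worth 0.79 × 9.36 = 7.3944 now. Alice offers 7.3944 and keeps 20 − 7.3944 = 12.6056.

12.61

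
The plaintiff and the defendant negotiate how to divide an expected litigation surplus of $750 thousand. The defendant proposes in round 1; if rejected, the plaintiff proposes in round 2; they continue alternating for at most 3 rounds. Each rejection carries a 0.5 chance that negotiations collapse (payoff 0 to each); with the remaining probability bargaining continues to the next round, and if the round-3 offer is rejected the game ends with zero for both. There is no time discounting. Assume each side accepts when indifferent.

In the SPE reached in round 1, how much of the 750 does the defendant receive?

562.5

By backward induction:
Round 3 (the defendant proposes): the plaintiff will accept anything ≥ 0, so the defendant offers 0 and keeps 750.
Round 2 (the plaintiff proposes): rejecting gives the defendant an expected 0.5 × 750 = 375; the plaintiff offers that and keeps 375.
Round 1 (the defendant proposes): rejecting gives the plaintiff an expected 0.5 × 375 = 187.5; the defendant offers that and keeps 562.5.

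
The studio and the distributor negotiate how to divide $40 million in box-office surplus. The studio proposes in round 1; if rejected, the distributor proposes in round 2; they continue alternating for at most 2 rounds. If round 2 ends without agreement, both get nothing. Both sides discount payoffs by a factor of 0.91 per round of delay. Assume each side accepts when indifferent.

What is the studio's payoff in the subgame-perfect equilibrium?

3.6

Round 2 (the distributor proposes): rejection yields 0 for the studio; the distributor offers 0 and keeps 40.
Round 1 (the studio proposes): the distributor can get 40 next round, worth 0.91 × 40 = 36.4 now, so the studio offers 36.4, keeping 3.6.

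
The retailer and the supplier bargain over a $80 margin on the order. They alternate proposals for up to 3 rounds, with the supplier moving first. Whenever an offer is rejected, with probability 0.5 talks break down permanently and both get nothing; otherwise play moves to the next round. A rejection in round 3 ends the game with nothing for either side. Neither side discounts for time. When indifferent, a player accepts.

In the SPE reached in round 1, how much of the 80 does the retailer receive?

Round 3 (the supplier proposes): the retailer will accept anything ≥ 0, so the supplier offers 0 and keeps 80.
Round 2 (the retailer proposes): rejecting gives the supplier an expected 0.5 × 80 = 40, so the retailer offers 40, keeping 40.
Round 1 (the supplier proposes): rejecting gives the retailer an expected 0.5 × 40 = 20, so the supplier offers 20, keeping 60.

20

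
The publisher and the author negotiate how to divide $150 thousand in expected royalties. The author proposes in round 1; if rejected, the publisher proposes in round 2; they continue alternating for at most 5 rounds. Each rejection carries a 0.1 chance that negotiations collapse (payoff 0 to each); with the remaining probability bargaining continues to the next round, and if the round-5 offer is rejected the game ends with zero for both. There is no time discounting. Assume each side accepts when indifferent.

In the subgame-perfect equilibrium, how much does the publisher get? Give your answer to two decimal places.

Round 5 (the author proposes): rejection yields 0 for the publisher; the author offers 0 and keeps 150.
Round 4 (the publisher proposes): rejecting gives the author an expected 0.9 × 150 = 135; the publisher offers that and keeps 15.
Round 3 (the author proposes): rejecting gives the publisher an expected 0.9 × 15 = 13.5; the author offers that and keeps 136.5.
Round 2 (the publisher proposes): rejecting gives the author an expected 0.9 × 136.5 = 122.85, so the publisher offers 122.85, keeping 27.15.
Round 1 (the author proposes): rejecting gives the publisher an expected 0.9 × 27.15 = 24.435; the author offers that and keeps 125.565.

24.44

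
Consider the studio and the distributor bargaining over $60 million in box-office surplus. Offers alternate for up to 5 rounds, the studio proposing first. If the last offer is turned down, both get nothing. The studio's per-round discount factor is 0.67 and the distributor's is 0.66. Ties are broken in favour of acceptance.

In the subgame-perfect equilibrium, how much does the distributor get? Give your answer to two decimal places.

18.85

Round 5 (the studio proposes): the distributor will accept anything ≥ 0, so the studio offers 0 and keeps 60.
Round 4 (the distributor proposes): the studio can get 60 next round, worth 0.67 × 60 = 40.2 now; the distributor offers that and keeps 19.8.
Round 3 (the studio proposes): the distributor can get 19.8 next round, worth 0.66 × 19.8 = 13.068 now; the studio offers that and keeps 46.932.
Round 2 (the distributor proposes): the studio can get 46.932 next round, worth 0.67 × 46.932 = 31.44444 now. The distributor offers 31.44444 and keeps 60 − 31.44444 = 28.55556.
Round 1 (the studio proposes): the distributor can get 28.55556 next round, worth 0.66 × 28.55556 = 18.8466696 now, so the studio offers 18.8466696, keeping 41.1533304.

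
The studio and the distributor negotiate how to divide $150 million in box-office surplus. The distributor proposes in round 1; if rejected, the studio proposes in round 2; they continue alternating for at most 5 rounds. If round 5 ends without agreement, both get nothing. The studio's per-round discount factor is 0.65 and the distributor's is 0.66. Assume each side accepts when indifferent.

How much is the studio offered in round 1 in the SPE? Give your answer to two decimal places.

47.37

Round 5 (the distributor proposes): the studio will accept anything ≥ 0, so the distributor offers 0 and keeps 150.
Round 4 (the studio proposes): the distributor can get 150 next round, worth 0.66 × 150 = 99 now, so the studio offers 99, keeping 51.
Round 3 (the distributor proposes): the studio can get 51 next round, worth 0.65 × 51 = 33.15 now, so the distributor offers 33.15, keeping 116.85.
Round 2 (the studio proposes): the distributor can get 116.85 next round, worth 0.66 × 116.85 = 77.121 now, so the studio offers 77.121, keeping 72.879.
Round 1 (the distributor proposes): the studio can get 72.879 next round, worth 0.65 × 72.879 = 47.37135 now; the distributor offers that and keeps 102.62865.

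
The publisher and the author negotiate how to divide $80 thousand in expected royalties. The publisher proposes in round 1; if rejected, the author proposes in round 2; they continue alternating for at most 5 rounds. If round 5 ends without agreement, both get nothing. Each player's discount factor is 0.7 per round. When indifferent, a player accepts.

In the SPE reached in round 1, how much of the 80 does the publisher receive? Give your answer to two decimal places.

Solve by backward induction from round 5.
Round 5 (the publisher proposes): the author will accept anything ≥ 0, so the publisher offers 0 and keeps 80.
Round 4 (the author proposes): the publisher can get 80 next round, worth 0.7 × 80 = 56 now. The author offers 56 and keeps 80 − 56 = 24.
Round 3 (the publisher proposes): the author can get 24 next round, worth 0.7 × 24 = 16.8 now, so the publisher offers 16.8, keeping 63.2.
Round 2 (the author proposes): the publisher can get 63.2 next round, worth 0.7 × 63.2 = 44.24 now. The author offers 44.24 and keeps 80 − 44.24 = 35.76.
Round 1 (the publisher proposes): the author can get 35.76 next round, worth 0.7 × 35.76 = 25.032 now, so the publisher offers 25.032, keeping 54.968.

54.97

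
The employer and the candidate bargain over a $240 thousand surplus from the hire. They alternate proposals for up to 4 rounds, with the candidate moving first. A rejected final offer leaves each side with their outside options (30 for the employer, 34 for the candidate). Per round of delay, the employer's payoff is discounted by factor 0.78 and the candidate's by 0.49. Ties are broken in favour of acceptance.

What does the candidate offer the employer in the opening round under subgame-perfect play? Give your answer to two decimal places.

156.88

Round 4 (the employer proposes): the candidate gets 34 if talks fail, so the employer offers 34 and keeps 206.
Round 3 (the candidate proposes): the employer can get 206 next round, worth 0.78 × 206 = 160.68 now, so the candidate offers 160.68, keeping 79.32.
Round 2 (the employer proposes): the candidate can get 79.32 next round, worth 0.49 × 79.32 = 38.8668 now. The employer offers 38.8668 and keeps 240 − 38.8668 = 201.1332.
Round 1 (the candidate proposes): the employer can get 201.1332 next round, worth 0.78 × 201.1332 = 156.883896 now, so the candidate offers 156.883896, keeping 83.116104.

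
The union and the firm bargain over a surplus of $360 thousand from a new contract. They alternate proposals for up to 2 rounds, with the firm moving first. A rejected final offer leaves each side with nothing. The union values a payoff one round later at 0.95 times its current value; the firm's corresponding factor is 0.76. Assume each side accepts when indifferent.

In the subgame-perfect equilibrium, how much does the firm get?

18

Round 2 (the union proposes): rejection yields 0 for the firm; the union offers 0 and keeps 360.
Round 1 (the firm proposes): the union can get 360 next round, worth 0.95 × 360 = 342 now, so the firm offers 342, keeping 18.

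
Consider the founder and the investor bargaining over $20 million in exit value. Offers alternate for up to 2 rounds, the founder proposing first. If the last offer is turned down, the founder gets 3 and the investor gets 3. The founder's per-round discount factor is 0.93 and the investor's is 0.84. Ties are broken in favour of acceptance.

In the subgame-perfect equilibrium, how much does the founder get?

5.72

By backward induction:
Round 2 (the investor proposes): the founder gets 3 if talks fail, so the investor offers 3 and keeps 17.
Round 1 (the founder proposes): the investor can get 17 next round, worth 0.84 × 17 = 14.28 now, so the founder offers 14.28, keeping 5.72.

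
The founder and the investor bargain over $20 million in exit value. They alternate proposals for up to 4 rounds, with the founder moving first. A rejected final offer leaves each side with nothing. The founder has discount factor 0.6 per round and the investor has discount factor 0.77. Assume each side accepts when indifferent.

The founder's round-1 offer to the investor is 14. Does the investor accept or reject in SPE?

Round 4 (the investor proposes): the founder will accept anything ≥ 0, so the investor offers 0 and keeps 20.
Round 3 (the founder proposes): the investor can get 20 next round, worth 0.77 × 20 = 15.4 now; the founder offers that and keeps 4.6.
Round 2 (the investor proposes): the founder can get 4.6 next round, worth 0.6 × 4.6 = 2.76 now. The investor offers 2.76 and keeps 20 − 2.76 = 17.24.
So by rejecting in round 1, the investor gets 17.24 next round, worth 0.77 × 17.24 = 13.2748 now.
Offer 14 ≥ 13.2748, so the investor accepts.

Accept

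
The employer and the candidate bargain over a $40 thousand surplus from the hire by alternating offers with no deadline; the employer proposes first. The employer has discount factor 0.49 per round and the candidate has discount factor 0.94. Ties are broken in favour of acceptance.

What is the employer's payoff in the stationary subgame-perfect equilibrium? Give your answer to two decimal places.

4.45

Let x be the employer's share when the employer proposes and y be the candidate's share when the candidate proposes.
The candidate accepts iff offered ≥ 0.94·y, so x = 40 − 0.94y. Symmetrically y = 40 − 0.49x.
Substituting: x = 40 − 0.94(40 − 0.49x), giving x(1 − 0.49·0.94) = 40(1 − 0.94).
So x = 40 × 0.06 / 0.5394 ≈ 4.4494, and the candidate receives 40 − x ≈ 35.5506.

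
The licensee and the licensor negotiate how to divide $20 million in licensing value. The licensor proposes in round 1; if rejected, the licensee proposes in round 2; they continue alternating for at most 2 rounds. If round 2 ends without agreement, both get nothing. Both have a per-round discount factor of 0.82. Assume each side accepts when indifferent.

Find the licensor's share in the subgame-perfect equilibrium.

3.6

Solve by backward induction from round 2.
Round 2 (the licensee proposes): rejection yields 0 for the licensor; the licensee offers 0 and keeps 20.
Round 1 (the licensor proposes): the licensee can get 20 next round, worth 0.82 × 20 = 16.4 now. The licensor offers 16.4 and keeps 20 − 16.4 = 3.6.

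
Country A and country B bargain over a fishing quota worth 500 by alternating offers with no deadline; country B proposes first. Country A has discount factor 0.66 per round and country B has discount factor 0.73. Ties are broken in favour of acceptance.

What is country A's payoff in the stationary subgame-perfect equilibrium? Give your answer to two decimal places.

171.94

Let x be country B's share when country B proposes and y be country A's share when country A proposes.
Country A accepts iff offered ≥ 0.66·y, so x = 500 − 0.66y. Symmetrically y = 500 − 0.73x.
Substituting: x = 500 − 0.66(500 − 0.73x), giving x(1 − 0.73·0.66) = 500(1 − 0.66).
So x = 500 × 0.34 / 0.5182 ≈ 328.0587, and country A receives 500 − x ≈ 171.9413.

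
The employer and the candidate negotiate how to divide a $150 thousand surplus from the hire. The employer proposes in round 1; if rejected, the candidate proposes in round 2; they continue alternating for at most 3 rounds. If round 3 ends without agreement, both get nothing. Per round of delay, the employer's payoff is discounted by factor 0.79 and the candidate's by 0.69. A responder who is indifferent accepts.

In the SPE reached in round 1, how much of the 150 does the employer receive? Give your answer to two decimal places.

Round 3 (the employer proposes): rejection yields 0 for the candidate; the employer offers 0 and keeps 150.
Round 2 (the candidate proposes): the employer can get 150 next round, worth 0.79 × 150 = 118.5 now; the candidate offers that and keeps 31.5.
Round 1 (the employer proposes): the candidate can get 31.5 next round, worth 0.69 × 31.5 = 21.735 now; the employer offers that and keeps 128.265.

128.27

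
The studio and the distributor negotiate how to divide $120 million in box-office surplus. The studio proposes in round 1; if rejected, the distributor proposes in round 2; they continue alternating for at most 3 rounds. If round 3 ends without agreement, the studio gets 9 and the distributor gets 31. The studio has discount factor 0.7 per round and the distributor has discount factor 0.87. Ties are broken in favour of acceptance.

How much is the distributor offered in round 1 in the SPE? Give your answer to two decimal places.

50.20

Round 3 (the studio proposes): the distributor gets 31 if talks fail, so the studio offers 31 and keeps 89.
Round 2 (the distributor proposes): the studio can get 89 next round, worth 0.7 × 89 = 62.3 now. The distributor offers 62.3 and keeps 120 − 62.3 = 57.7.
Round 1 (the studio proposes): the distributor can get 57.7 next round, worth 0.87 × 57.7 = 50.199 now. The studio offers 50.199 and keeps 120 − 50.199 = 69.801.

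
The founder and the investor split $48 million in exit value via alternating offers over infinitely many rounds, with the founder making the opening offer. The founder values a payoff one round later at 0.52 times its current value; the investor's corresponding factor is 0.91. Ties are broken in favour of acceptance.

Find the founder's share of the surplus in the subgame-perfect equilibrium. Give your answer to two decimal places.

8.20

In a stationary SPE each proposer offers the other exactly their discounted continuation value.
If the founder keeps x when proposing and the investor keeps y when proposing, then x = 48 − 0.91y and y = 48 − 0.52x.
Solving: x = 48(1 − 0.91) / (1 − 0.52·0.91) = 4.32 / 0.5268 ≈ 8.2005.
The investor gets 48 − 8.2005 ≈ 39.7995.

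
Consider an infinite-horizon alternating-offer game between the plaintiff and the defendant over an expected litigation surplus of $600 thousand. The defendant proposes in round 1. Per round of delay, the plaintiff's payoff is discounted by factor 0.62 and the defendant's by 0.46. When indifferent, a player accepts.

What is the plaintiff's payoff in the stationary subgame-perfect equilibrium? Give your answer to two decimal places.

281.03

In a stationary SPE each proposer offers the other exactly their discounted continuation value.
If the defendant keeps x when proposing and the plaintiff keeps y when proposing, then x = 600 − 0.62y and y = 600 − 0.46x.
Solving: x = 600(1 − 0.62) / (1 − 0.46·0.62) = 228 / 0.7148 ≈ 318.9703.
The plaintiff gets 600 − 318.9703 ≈ 281.0297.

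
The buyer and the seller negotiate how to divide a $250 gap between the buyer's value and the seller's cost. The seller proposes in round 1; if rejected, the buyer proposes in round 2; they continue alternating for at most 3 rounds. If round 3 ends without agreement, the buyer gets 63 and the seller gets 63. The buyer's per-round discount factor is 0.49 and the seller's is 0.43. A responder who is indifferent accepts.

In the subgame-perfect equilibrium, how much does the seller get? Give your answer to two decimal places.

166.90

Work backward from the last round.
Round 3 (the seller proposes): the buyer gets 63 if talks fail, so the seller offers 63 and keeps 187.
Round 2 (the buyer proposes): the seller can get 187 next round, worth 0.43 × 187 = 80.41 now; the buyer offers that and keeps 169.59.
Round 1 (the seller proposes): the buyer can get 169.59 next round, worth 0.49 × 169.59 = 83.0991 now, so the seller offers 83.0991, keeping 166.9009.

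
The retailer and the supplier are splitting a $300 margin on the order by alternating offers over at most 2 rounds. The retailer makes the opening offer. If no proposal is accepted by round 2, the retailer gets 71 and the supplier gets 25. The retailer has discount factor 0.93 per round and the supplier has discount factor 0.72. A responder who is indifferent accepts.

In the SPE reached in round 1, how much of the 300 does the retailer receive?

Round 2 (the supplier proposes): the retailer gets 71 if talks fail, so the supplier offers 71 and keeps 229.
Round 1 (the retailer proposes): the supplier can get 229 next round, worth 0.72 × 229 = 164.88 now; the retailer offers that and keeps 135.12.

135.12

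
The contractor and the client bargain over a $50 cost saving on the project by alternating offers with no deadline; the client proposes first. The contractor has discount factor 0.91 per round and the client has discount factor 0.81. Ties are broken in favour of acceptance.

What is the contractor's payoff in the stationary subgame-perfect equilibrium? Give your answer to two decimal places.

Let x be the client's share when the client proposes and y be the contractor's share when the contractor proposes.
The contractor accepts iff offered ≥ 0.91·y, so x = 50 − 0.91y. Symmetrically y = 50 − 0.81x.
Substituting: x = 50 − 0.91(50 − 0.81x), giving x(1 − 0.81·0.91) = 50(1 − 0.91).
So x = 50 × 0.09 / 0.2629 ≈ 17.1168, and the contractor receives 50 − x ≈ 32.8832.

32.88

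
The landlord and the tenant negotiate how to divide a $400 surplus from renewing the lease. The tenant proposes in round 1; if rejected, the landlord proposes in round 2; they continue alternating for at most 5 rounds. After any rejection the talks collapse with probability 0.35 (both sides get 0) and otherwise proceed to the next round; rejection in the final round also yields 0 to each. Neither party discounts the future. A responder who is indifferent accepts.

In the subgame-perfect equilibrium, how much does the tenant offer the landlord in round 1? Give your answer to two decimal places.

129.45

Round 5 (the tenant proposes): rejection yields 0 for the landlord; the tenant offers 0 and keeps 400.
Round 4 (the landlord proposes): rejecting gives the tenant an expected 0.65 × 400 = 260; the landlord offers that and keeps 140.
Round 3 (the tenant proposes): rejecting gives the landlord an expected 0.65 × 140 = 91; the tenant offers that and keeps 309.
Round 2 (the landlord proposes): rejecting gives the tenant an expected 0.65 × 309 = 200.85; the landlord offers that and keeps 199.15.
Round 1 (the tenant proposes): rejecting gives the landlord an expected 0.65 × 199.15 = 129.4475. The tenant offers 129.4475 and keeps 400 − 129.4475 = 270.5525.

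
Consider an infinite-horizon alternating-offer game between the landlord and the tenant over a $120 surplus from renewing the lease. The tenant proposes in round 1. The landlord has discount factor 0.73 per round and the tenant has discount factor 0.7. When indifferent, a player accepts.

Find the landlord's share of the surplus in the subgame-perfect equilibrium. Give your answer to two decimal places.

In a stationary SPE each proposer offers the other exactly their discounted continuation value.
If the tenant keeps x when proposing and the landlord keeps y when proposing, then x = 120 − 0.73y and y = 120 − 0.7x.
Solving: x = 120(1 − 0.73) / (1 − 0.7·0.73) = 32.4 / 0.489 ≈ 66.2577.
The landlord gets 120 − 66.2577 ≈ 53.7423.

53.74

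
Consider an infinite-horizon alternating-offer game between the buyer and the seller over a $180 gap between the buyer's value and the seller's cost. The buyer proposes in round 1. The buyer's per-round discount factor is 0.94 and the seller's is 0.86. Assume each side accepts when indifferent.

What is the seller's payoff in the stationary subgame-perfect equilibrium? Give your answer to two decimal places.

When the buyer proposes, the seller accepts any offer worth at least 0.86 times what the seller would get by proposing next round; and vice versa.
This gives x = 180 − 0.86y and y = 180 − 0.94x, where x and y are each side's share when it proposes.
Hence (1 − 0.86·0.94)x = 180(1 − 0.86), i.e. 0.1916·x = 25.2.
x ≈ 131.5240; the seller's share is 180 − x ≈ 48.4760.

48.48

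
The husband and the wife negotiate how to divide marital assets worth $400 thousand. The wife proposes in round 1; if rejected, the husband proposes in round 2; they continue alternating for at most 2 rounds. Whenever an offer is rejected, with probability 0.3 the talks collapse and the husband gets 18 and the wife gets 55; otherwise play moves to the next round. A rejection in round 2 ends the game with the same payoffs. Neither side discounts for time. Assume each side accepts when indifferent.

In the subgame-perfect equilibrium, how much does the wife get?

Round 2 (the husband proposes): the wife gets 55 if talks fail, so the husband offers 55 and keeps 345.
Round 1 (the wife proposes): rejecting gives the husband an expected 0.7 × 345 + 0.3 × 18 = 246.9, so the wife offers 246.9, keeping 153.1.

153.1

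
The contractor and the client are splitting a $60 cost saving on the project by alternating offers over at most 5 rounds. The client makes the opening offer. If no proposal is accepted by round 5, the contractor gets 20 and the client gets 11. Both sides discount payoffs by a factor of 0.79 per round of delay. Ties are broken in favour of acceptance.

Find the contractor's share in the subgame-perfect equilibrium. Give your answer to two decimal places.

23.96

Round 5 (the client proposes): the contractor gets 20 if talks fail, so the client offers 20 and keeps 40.
Round 4 (the contractor proposes): the client can get 40 next round, worth 0.79 × 40 = 31.6 now, so the contractor offers 31.6, keeping 28.4.
Round 3 (the client proposes): the contractor can get 28.4 next round, worth 0.79 × 28.4 = 22.436 now; the client offers that and keeps 37.564.
Round 2 (the contractor proposes): the client can get 37.564 next round, worth 0.79 × 37.564 = 29.67556 now, so the contractor offers 29.67556, keeping 30.32444.
Round 1 (the client proposes): the contractor can get 30.32444 next round, worth 0.79 × 30.32444 = 23.9563076 now; the client offers that and keeps 36.0436924.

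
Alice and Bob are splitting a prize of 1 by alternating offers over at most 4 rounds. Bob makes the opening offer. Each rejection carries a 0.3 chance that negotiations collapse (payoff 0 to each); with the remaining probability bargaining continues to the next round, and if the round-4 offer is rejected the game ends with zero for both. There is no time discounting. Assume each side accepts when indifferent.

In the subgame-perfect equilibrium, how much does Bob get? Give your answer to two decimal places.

Round 4 (Alice proposes): rejection yields 0 for Bob; Alice offers 0 and keeps 1.
Round 3 (Bob proposes): rejecting gives Alice an expected 0.7 × 1 = 0.7. Bob offers 0.7 and keeps 1 − 0.7 = 0.3.
Round 2 (Alice proposes): rejecting gives Bob an expected 0.7 × 0.3 = 0.21; Alice offers that and keeps 0.79.
Round 1 (Bob proposes): rejecting gives Alice an expected 0.7 × 0.79 = 0.553, so Bob offers 0.553, keeping 0.447.

0.45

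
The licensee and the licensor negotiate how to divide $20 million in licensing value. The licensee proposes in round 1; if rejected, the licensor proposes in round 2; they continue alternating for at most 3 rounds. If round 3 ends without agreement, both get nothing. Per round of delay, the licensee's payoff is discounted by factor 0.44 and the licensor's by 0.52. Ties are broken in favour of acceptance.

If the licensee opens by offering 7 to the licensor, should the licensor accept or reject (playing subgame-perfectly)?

Round 3 (the licensee proposes): the licensor will accept anything ≥ 0, so the licensee offers 0 and keeps 20.
Round 2 (the licensor proposes): the licensee can get 20 next round, worth 0.44 × 20 = 8.8 now, so the licensor offers 8.8, keeping 11.2.
So by rejecting in round 1, the licensor gets 11.2 next round, worth 0.52 × 11.2 = 5.824 now.
Offer 7 ≥ 5.824, so the licensor accepts.

Accept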